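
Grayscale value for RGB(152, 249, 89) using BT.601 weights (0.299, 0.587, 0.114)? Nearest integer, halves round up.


Gray = 0.299×R + 0.587×G + 0.114×B
Gray = 0.299×152 + 0.587×249 + 0.114×89
Gray = 45.448 + 146.163 + 10.146
Gray = 201.757 → round half up → 202
Gray = 202


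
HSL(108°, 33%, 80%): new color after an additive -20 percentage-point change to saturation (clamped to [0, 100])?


Original S = 33%
Adjustment = -20 percentage points
New S = 33 + (-20) = 13
Clamp to [0, 100] → 13
= HSL(108°, 13%, 80%)


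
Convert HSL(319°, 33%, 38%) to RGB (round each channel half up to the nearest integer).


H=319°, S=0.33, L=0.38
C = (1-|2L-1|)×S = (1-|-0.24|)×0.33 = 0.2508
H' = H/60 = 319/60 ≈ 5.3167; X = C×(1-|H' mod 2 - 1|) = 0.17138
m = L - C/2 = 0.38 - 0.1254 = 0.2546
Sector ⌊H'⌋ = 5 → (R',G',B') = (0.2508, 0.0, 0.17138)
RGB = ((R'+m)×255, (G'+m)×255, (B'+m)×255) = (128.877, 64.923, 108.6249)
Round half up → RGB(129, 65, 109)


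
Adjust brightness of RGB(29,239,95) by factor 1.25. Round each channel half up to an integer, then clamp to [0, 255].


Multiply each channel by 1.25, round half up, clamp to [0, 255]
R: 29×1.25 = 36.25 → round → 36
G: 239×1.25 = 298.75 → round → 299 → clamp → 255
B: 95×1.25 = 118.75 → round → 119
= RGB(36, 255, 119)


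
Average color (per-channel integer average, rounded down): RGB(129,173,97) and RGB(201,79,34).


Midpoint: each channel = ⌊(C₁+C₂)/2⌋
R: ⌊(129+201)/2⌋ = 165
G: ⌊(173+79)/2⌋ = 126
B: ⌊(97+34)/2⌋ = 65
= RGB(165, 126, 65)


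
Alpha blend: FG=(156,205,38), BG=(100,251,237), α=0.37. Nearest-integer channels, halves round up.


C = α×F + (1-α)×B, with 1-α = 0.63
R: 0.37×156 + 0.63×100 = 57.72 + 63.00 = 120.72 → 121
G: 0.37×205 + 0.63×251 = 75.85 + 158.13 = 233.98 → 234
B: 0.37×38 + 0.63×237 = 14.06 + 149.31 = 163.37 → 163
= RGB(121, 234, 163)


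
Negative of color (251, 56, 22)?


Invert: (255-R, 255-G, 255-B)
R: 255-251 = 4
G: 255-56 = 199
B: 255-22 = 233
= RGB(4, 199, 233)


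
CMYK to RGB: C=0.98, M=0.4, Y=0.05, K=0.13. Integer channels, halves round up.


R = 255 × (1-C) × (1-K) = 255 × 0.02 × 0.87 = 4.437 → 4
G = 255 × (1-M) × (1-K) = 255 × 0.60 × 0.87 = 133.11 → 133
B = 255 × (1-Y) × (1-K) = 255 × 0.95 × 0.87 = 210.7575 → 211
= RGB(4, 133, 211)


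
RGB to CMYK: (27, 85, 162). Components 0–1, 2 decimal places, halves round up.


R'=27/255≈0.1059, G'=85/255≈0.3333, B'=162/255≈0.6353
K = 1 - max(R',G',B') = 1 - 162/255 = 93/255 = 0.36470… → 0.36
(1-R'-K)/(1-K) simplifies to (max-R)/max with max = 162:
C = (162-27)/162 = 135/162 = 0.83333… → 0.83
M = (162-85)/162 = 77/162 = 0.47530… → 0.48
Y = (162-162)/162 = 0/162 = 0 → 0.00
= CMYK(0.83, 0.48, 0.00, 0.36)


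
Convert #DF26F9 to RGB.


DF → 223 (R)
26 → 38 (G)
F9 → 249 (B)
= RGB(223, 38, 249)


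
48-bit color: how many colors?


Colors = 2^bits = 2^48
= 281,474,976,710,656 colors


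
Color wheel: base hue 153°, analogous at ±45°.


Base hue: 153°
Left analog: (153 - 45) mod 360 = 108°
Right analog: (153 + 45) mod 360 = 198°
Analogous hues = 108° and 198°


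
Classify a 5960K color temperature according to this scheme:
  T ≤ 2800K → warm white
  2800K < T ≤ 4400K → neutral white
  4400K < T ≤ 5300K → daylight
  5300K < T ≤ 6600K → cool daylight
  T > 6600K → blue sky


Temperature: 5960K
5300K < 5960K ≤ 6600K → cool daylight
Classification: cool daylight


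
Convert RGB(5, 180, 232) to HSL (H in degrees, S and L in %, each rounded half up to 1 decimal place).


Normalize: R'=5/255≈0.0196, G'=180/255≈0.7059, B'=232/255≈0.9098
Max=232/255, Min=5/255, Δ=Max-Min=227/255
L = (Max+Min)/2 = (232+5)/510 = 237/510 = 0.46470… → L = 46.5%
L ≤ 0.5 → S = Δ/(Max+Min) = 227/(232+5) = 227/237 = 0.95780… → S = 95.8%
(the 1/255 factors cancel in S and H, so raw channel differences can be used)
Max is B' → H = 60 × ((R-G)/Δ + 4) = 60 × ((5-180)/227 + 4)
  -175/227 + 4 = -0.7709… + 4 = 3.2290…
  H = 60 × 3.2290… = 193.744…° → H = 193.7°
= HSL(193.7°, 95.8%, 46.5%)


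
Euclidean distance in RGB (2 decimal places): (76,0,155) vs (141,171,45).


d = √[(R₁-R₂)² + (G₁-G₂)² + (B₁-B₂)²]
d = √[(76-141)² + (0-171)² + (155-45)²]
d = √[4225 + 29241 + 12100]
d = √45566
d ≈ 213.46


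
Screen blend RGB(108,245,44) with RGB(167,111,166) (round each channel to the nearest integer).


Screen: C = 255 - (255-A)×(255-B)/255, rounded to nearest integer
R: 255 - (255-108)×(255-167)/255 = 255 - 12936/255 ≈ 255 - 50.729 = 204.271 → 204
G: 255 - (255-245)×(255-111)/255 = 255 - 1440/255 ≈ 255 - 5.647 = 249.353 → 249
B: 255 - (255-44)×(255-166)/255 = 255 - 18779/255 ≈ 255 - 73.643 = 181.357 → 181
= RGB(204, 249, 181)


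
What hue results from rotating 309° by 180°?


New hue = (H + rotation) mod 360
New hue = (309 + 180) mod 360
= 489 mod 360
= 129°


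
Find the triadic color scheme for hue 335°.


Triadic: equally spaced at 120° intervals
H1 = 335°
H2 = (335 + 120) mod 360 = 95°
H3 = (335 + 240) mod 360 = 215°
Triadic = 335°, 95°, 215°


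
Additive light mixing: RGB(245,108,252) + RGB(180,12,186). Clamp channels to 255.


Additive: each channel = min(255, C₁+C₂)
R: 245+180 = 425 → 255
G: 108+12 = 120 → 120
B: 252+186 = 438 → 255
= RGB(255, 120, 255)


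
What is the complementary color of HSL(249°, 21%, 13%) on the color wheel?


Complement = opposite side of color wheel = hue + 180°
H' = (249 + 180) mod 360 = 69°
S and L unchanged.
= HSL(69°, 21%, 13%)


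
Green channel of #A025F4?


Color: #A025F4
R = A0 = 160
G = 25 = 37
B = F4 = 244
Green = 37


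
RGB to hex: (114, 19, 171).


R = 114 → 72 (hex)
G = 19 → 13 (hex)
B = 171 → AB (hex)
Hex = #7213AB


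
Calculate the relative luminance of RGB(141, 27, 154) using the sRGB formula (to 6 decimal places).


Linearize each channel (sRGB transfer function): c = v/255; c_lin = c/12.92 if c ≤ 0.04045, else ((c+0.055)/1.055)^2.4
  R: 141/255 ≈ 0.552941 > 0.04045 → ((0.552941+0.055)/1.055)^2.4 ≈ 0.266356
  G: 27/255 ≈ 0.105882 > 0.04045 → ((0.105882+0.055)/1.055)^2.4 ≈ 0.010960
  B: 154/255 ≈ 0.603922 > 0.04045 → ((0.603922+0.055)/1.055)^2.4 ≈ 0.323143
R_lin = 0.266356, G_lin = 0.010960, B_lin = 0.323143
L = 0.2126×R + 0.7152×G + 0.0722×B
L = 0.2126×0.266356 + 0.7152×0.010960 + 0.0722×0.323143
L ≈ 0.087797


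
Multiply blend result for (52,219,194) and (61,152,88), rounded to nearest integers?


Multiply: C = A×B/255, rounded to nearest integer
R: 52×61/255 = 3172/255 ≈ 12.439 → 12
G: 219×152/255 = 33288/255 ≈ 130.541 → 131
B: 194×88/255 = 17072/255 ≈ 66.949 → 67
= RGB(12, 131, 67)


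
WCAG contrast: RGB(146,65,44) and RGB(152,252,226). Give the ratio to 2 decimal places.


Linearize each sRGB channel c=v/255: c/12.92 if c ≤ 0.04045 else ((c+0.055)/1.055)^2.4
L = 0.2126×R_lin + 0.7152×G_lin + 0.0722×B_lin
Color 1 (146,65,44):
  R=146: 146/255≈0.5725 > 0.04045 → ((0.5725+0.055)/1.055)^2.4 ≈ 0.28744
  G=65: 65/255≈0.2549 > 0.04045 → ((0.2549+0.055)/1.055)^2.4 ≈ 0.05286
  B=44: 44/255≈0.1725 > 0.04045 → ((0.1725+0.055)/1.055)^2.4 ≈ 0.02519
  L1 = 0.2126×0.28744 + 0.7152×0.05286 + 0.0722×0.02519 ≈ 0.10073
Color 2 (152,252,226):
  R=152: 152/255≈0.5961 > 0.04045 → ((0.5961+0.055)/1.055)^2.4 ≈ 0.31399
  G=252: 252/255≈0.9882 > 0.04045 → ((0.9882+0.055)/1.055)^2.4 ≈ 0.97345
  B=226: 226/255≈0.8863 > 0.04045 → ((0.8863+0.055)/1.055)^2.4 ≈ 0.76052
  L2 = 0.2126×0.31399 + 0.7152×0.97345 + 0.0722×0.76052 ≈ 0.81787
Lighter = 0.81787, Darker = 0.10073
Ratio = (L_lighter + 0.05) / (L_darker + 0.05)
Ratio = (0.81787 + 0.05) / (0.10073 + 0.05) = 0.86787 / 0.15073 ≈ 5.7576
Ratio ≈ 5.76:1


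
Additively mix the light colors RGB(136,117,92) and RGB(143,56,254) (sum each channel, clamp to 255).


Additive: each channel = min(255, C₁+C₂)
R: 136+143 = 279 → 255
G: 117+56 = 173 → 173
B: 92+254 = 346 → 255
= RGB(255, 173, 255)


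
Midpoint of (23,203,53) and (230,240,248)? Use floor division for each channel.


Midpoint: each channel = ⌊(C₁+C₂)/2⌋
R: ⌊(23+230)/2⌋ = 126
G: ⌊(203+240)/2⌋ = 221
B: ⌊(53+248)/2⌋ = 150
= RGB(126, 221, 150)


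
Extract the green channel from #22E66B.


Color: #22E66B
R = 22 = 34
G = E6 = 230
B = 6B = 107
Green = 230


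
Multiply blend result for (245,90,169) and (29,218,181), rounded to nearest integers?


Multiply: C = A×B/255, rounded to nearest integer
R: 245×29/255 = 7105/255 ≈ 27.863 → 28
G: 90×218/255 = 19620/255 ≈ 76.941 → 77
B: 169×181/255 = 30589/255 ≈ 119.957 → 120
= RGB(28, 77, 120)


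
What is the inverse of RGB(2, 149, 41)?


Invert: (255-R, 255-G, 255-B)
R: 255-2 = 253
G: 255-149 = 106
B: 255-41 = 214
= RGB(253, 106, 214)


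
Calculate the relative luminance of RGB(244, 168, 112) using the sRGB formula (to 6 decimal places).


Linearize each channel (sRGB transfer function): c = v/255; c_lin = c/12.92 if c ≤ 0.04045, else ((c+0.055)/1.055)^2.4
  R: 244/255 ≈ 0.956863 > 0.04045 → ((0.956863+0.055)/1.055)^2.4 ≈ 0.904661
  G: 168/255 ≈ 0.658824 > 0.04045 → ((0.658824+0.055)/1.055)^2.4 ≈ 0.391572
  B: 112/255 ≈ 0.439216 > 0.04045 → ((0.439216+0.055)/1.055)^2.4 ≈ 0.162029
R_lin = 0.904661, G_lin = 0.391572, B_lin = 0.162029
L = 0.2126×R + 0.7152×G + 0.0722×B
L = 0.2126×0.904661 + 0.7152×0.391572 + 0.0722×0.162029
L ≈ 0.484082


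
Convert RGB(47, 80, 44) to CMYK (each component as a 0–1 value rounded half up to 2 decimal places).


R'=47/255≈0.1843, G'=80/255≈0.3137, B'=44/255≈0.1725
K = 1 - max(R',G',B') = 1 - 80/255 = 175/255 = 0.68627… → 0.69
(1-R'-K)/(1-K) simplifies to (max-R)/max with max = 80:
C = (80-47)/80 = 33/80 = 0.4125 → 0.41
M = (80-80)/80 = 0/80 = 0 → 0.00
Y = (80-44)/80 = 36/80 = 0.45 → 0.45
= CMYK(0.41, 0.00, 0.45, 0.69)


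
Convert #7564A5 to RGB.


75 → 117 (R)
64 → 100 (G)
A5 → 165 (B)
= RGB(117, 100, 165)


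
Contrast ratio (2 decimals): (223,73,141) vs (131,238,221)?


Linearize each sRGB channel c=v/255: c/12.92 if c ≤ 0.04045 else ((c+0.055)/1.055)^2.4
L = 0.2126×R_lin + 0.7152×G_lin + 0.0722×B_lin
Color 1 (223,73,141):
  R=223: 223/255≈0.8745 > 0.04045 → ((0.8745+0.055)/1.055)^2.4 ≈ 0.73791
  G=73: 73/255≈0.2863 > 0.04045 → ((0.2863+0.055)/1.055)^2.4 ≈ 0.06663
  B=141: 141/255≈0.5529 > 0.04045 → ((0.5529+0.055)/1.055)^2.4 ≈ 0.26636
  L1 = 0.2126×0.73791 + 0.7152×0.06663 + 0.0722×0.26636 ≈ 0.22376
Color 2 (131,238,221):
  R=131: 131/255≈0.5137 > 0.04045 → ((0.5137+0.055)/1.055)^2.4 ≈ 0.22697
  G=238: 238/255≈0.9333 > 0.04045 → ((0.9333+0.055)/1.055)^2.4 ≈ 0.85499
  B=221: 221/255≈0.8667 > 0.04045 → ((0.8667+0.055)/1.055)^2.4 ≈ 0.72306
  L2 = 0.2126×0.22697 + 0.7152×0.85499 + 0.0722×0.72306 ≈ 0.71195
Lighter = 0.71195, Darker = 0.22376
Ratio = (L_lighter + 0.05) / (L_darker + 0.05)
Ratio = (0.71195 + 0.05) / (0.22376 + 0.05) = 0.76195 / 0.27376 ≈ 2.7833
Ratio ≈ 2.78:1


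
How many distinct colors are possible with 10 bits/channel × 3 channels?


Total bits = 10 bits/channel × 3 channels = 30 bits
Distinct colors = 2^30
= 1,073,741,824 colors


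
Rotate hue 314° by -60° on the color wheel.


New hue = (H + rotation) mod 360
New hue = (314 -60) mod 360
= 254 mod 360
= 254°


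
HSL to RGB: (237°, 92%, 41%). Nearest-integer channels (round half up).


H=237°, S=0.92, L=0.41
C = (1-|2L-1|)×S = (1-|-0.18|)×0.92 = 0.7544
H' = H/60 = 237/60 ≈ 3.9500; X = C×(1-|H' mod 2 - 1|) = 0.03772
m = L - C/2 = 0.41 - 0.3772 = 0.0328
Sector ⌊H'⌋ = 3 → (R',G',B') = (0.0, 0.03772, 0.7544)
RGB = ((R'+m)×255, (G'+m)×255, (B'+m)×255) = (8.364, 17.9826, 200.736)
Round half up → RGB(8, 18, 201)


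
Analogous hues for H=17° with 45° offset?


Base hue: 17°
Left analog: (17 - 45) mod 360 = 332°
Right analog: (17 + 45) mod 360 = 62°
Analogous hues = 332° and 62°


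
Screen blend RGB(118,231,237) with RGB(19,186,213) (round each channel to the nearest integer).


Screen: C = 255 - (255-A)×(255-B)/255, rounded to nearest integer
R: 255 - (255-118)×(255-19)/255 = 255 - 32332/255 ≈ 255 - 126.792 = 128.208 → 128
G: 255 - (255-231)×(255-186)/255 = 255 - 1656/255 ≈ 255 - 6.494 = 248.506 → 249
B: 255 - (255-237)×(255-213)/255 = 255 - 756/255 ≈ 255 - 2.965 = 252.035 → 252
= RGB(128, 249, 252)


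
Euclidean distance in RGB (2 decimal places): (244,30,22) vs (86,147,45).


d = √[(R₁-R₂)² + (G₁-G₂)² + (B₁-B₂)²]
d = √[(244-86)² + (30-147)² + (22-45)²]
d = √[24964 + 13689 + 529]
d = √39182
d ≈ 197.94


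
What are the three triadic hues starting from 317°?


Triadic: equally spaced at 120° intervals
H1 = 317°
H2 = (317 + 120) mod 360 = 77°
H3 = (317 + 240) mod 360 = 197°
Triadic = 317°, 77°, 197°


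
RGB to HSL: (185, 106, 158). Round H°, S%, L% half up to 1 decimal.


Normalize: R'=185/255≈0.7255, G'=106/255≈0.4157, B'=158/255≈0.6196
Max=185/255, Min=106/255, Δ=Max-Min=79/255
L = (Max+Min)/2 = (185+106)/510 = 291/510 = 0.57058… → L = 57.1%
L > 0.5 → S = Δ/(2-Max-Min) = 79/(510-185-106) = 79/219 = 0.36073… → S = 36.1%
(the 1/255 factors cancel in S and H, so raw channel differences can be used)
Max is R' → H = 60 × (((G-B)/Δ) mod 6) = 60 × (((106-158)/79) mod 6)
  (-52)/79 = -0.6582…; negative, so add 6 → 5.3417…
  H = 60 × 5.3417… = 320.506…° → H = 320.5°
= HSL(320.5°, 36.1%, 57.1%)


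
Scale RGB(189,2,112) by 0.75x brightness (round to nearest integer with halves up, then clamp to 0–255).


Multiply each channel by 0.75, round half up, clamp to [0, 255]
R: 189×0.75 = 141.75 → round → 142
G: 2×0.75 = 1.5 → round → 2
B: 112×0.75 = 84
= RGB(142, 2, 84)


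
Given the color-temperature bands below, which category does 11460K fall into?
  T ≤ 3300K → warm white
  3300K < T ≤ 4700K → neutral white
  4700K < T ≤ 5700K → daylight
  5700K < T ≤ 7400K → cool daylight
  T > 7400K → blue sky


Temperature: 11460K
11460K > 7400K → blue sky
Classification: blue sky


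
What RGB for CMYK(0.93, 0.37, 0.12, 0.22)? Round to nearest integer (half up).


R = 255 × (1-C) × (1-K) = 255 × 0.07 × 0.78 = 13.923 → 14
G = 255 × (1-M) × (1-K) = 255 × 0.63 × 0.78 = 125.307 → 125
B = 255 × (1-Y) × (1-K) = 255 × 0.88 × 0.78 = 175.032 → 175
= RGB(14, 125, 175)


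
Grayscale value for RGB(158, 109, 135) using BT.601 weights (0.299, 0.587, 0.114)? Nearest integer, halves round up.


Gray = 0.299×R + 0.587×G + 0.114×B
Gray = 0.299×158 + 0.587×109 + 0.114×135
Gray = 47.242 + 63.983 + 15.390
Gray = 126.615 → round half up → 127
Gray = 127


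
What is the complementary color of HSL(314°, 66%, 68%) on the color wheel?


Complement = opposite side of color wheel = hue + 180°
H' = (314 + 180) mod 360 = 134°
S and L unchanged.
= HSL(134°, 66%, 68%)


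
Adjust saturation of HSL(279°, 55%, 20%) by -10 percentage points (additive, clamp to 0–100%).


Original S = 55%
Adjustment = -10 percentage points
New S = 55 + (-10) = 45
Clamp to [0, 100] → 45
= HSL(279°, 45%, 20%)


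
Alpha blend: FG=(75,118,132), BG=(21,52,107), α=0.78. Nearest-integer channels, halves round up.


C = α×F + (1-α)×B, with 1-α = 0.22
R: 0.78×75 + 0.22×21 = 58.50 + 4.62 = 63.12 → 63
G: 0.78×118 + 0.22×52 = 92.04 + 11.44 = 103.48 → 103
B: 0.78×132 + 0.22×107 = 102.96 + 23.54 = 126.50 → 127
= RGB(63, 103, 127)


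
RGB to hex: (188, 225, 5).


R = 188 → BC (hex)
G = 225 → E1 (hex)
B = 5 → 05 (hex)
Hex = #BCE105


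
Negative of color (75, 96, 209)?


Invert: (255-R, 255-G, 255-B)
R: 255-75 = 180
G: 255-96 = 159
B: 255-209 = 46
= RGB(180, 159, 46)


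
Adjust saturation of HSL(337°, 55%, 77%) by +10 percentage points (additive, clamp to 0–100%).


Original S = 55%
Adjustment = +10 percentage points
New S = 55 + (10) = 65
Clamp to [0, 100] → 65
= HSL(337°, 65%, 77%)


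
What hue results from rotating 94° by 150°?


New hue = (H + rotation) mod 360
New hue = (94 + 150) mod 360
= 244 mod 360
= 244°


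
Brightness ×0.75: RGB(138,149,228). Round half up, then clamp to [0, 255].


Multiply each channel by 0.75, round half up, clamp to [0, 255]
R: 138×0.75 = 103.5 → round → 104
G: 149×0.75 = 111.75 → round → 112
B: 228×0.75 = 171
= RGB(104, 112, 171)


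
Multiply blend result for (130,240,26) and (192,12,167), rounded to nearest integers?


Multiply: C = A×B/255, rounded to nearest integer
R: 130×192/255 = 24960/255 ≈ 97.882 → 98
G: 240×12/255 = 2880/255 ≈ 11.294 → 11
B: 26×167/255 = 4342/255 ≈ 17.027 → 17
= RGB(98, 11, 17)


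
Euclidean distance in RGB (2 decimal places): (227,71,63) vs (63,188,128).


d = √[(R₁-R₂)² + (G₁-G₂)² + (B₁-B₂)²]
d = √[(227-63)² + (71-188)² + (63-128)²]
d = √[26896 + 13689 + 4225]
d = √44810
d ≈ 211.68


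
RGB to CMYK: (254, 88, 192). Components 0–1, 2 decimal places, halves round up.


R'=254/255≈0.9961, G'=88/255≈0.3451, B'=192/255≈0.7529
K = 1 - max(R',G',B') = 1 - 254/255 = 1/255 = 0.00392… → 0.00
(1-R'-K)/(1-K) simplifies to (max-R)/max with max = 254:
C = (254-254)/254 = 0/254 = 0 → 0.00
M = (254-88)/254 = 166/254 = 0.65354… → 0.65
Y = (254-192)/254 = 62/254 = 0.24409… → 0.24
= CMYK(0.00, 0.65, 0.24, 0.00)


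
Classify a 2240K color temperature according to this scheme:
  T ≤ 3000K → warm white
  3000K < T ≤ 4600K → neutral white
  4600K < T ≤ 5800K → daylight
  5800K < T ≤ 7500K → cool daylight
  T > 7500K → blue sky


Temperature: 2240K
2240K ≤ 3000K → warm white
Classification: warm white


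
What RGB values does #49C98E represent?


49 → 73 (R)
C9 → 201 (G)
8E → 142 (B)
= RGB(73, 201, 142)


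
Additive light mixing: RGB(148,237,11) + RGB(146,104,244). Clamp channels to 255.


Additive: each channel = min(255, C₁+C₂)
R: 148+146 = 294 → 255
G: 237+104 = 341 → 255
B: 11+244 = 255 → 255
= RGB(255, 255, 255)


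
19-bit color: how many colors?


Colors = 2^bits = 2^19
= 524,288 colors


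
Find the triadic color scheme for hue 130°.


Triadic: equally spaced at 120° intervals
H1 = 130°
H2 = (130 + 120) mod 360 = 250°
H3 = (130 + 240) mod 360 = 10°
Triadic = 130°, 250°, 10°


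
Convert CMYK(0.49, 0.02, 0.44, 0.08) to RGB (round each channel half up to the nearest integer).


R = 255 × (1-C) × (1-K) = 255 × 0.51 × 0.92 = 119.646 → 120
G = 255 × (1-M) × (1-K) = 255 × 0.98 × 0.92 = 229.908 → 230
B = 255 × (1-Y) × (1-K) = 255 × 0.56 × 0.92 = 131.376 → 131
= RGB(120, 230, 131)


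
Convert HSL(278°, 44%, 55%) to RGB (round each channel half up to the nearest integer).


H=278°, S=0.44, L=0.55
C = (1-|2L-1|)×S = (1-|0.10|)×0.44 = 0.396
H' = H/60 = 278/60 ≈ 4.6333; X = C×(1-|H' mod 2 - 1|) = 0.2508
m = L - C/2 = 0.55 - 0.198 = 0.352
Sector ⌊H'⌋ = 4 → (R',G',B') = (0.2508, 0.0, 0.396)
RGB = ((R'+m)×255, (G'+m)×255, (B'+m)×255) = (153.714, 89.76, 190.74)
Round half up → RGB(154, 90, 191)


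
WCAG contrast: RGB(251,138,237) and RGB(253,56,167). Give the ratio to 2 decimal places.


Linearize each sRGB channel c=v/255: c/12.92 if c ≤ 0.04045 else ((c+0.055)/1.055)^2.4
L = 0.2126×R_lin + 0.7152×G_lin + 0.0722×B_lin
Color 1 (251,138,237):
  R=251: 251/255≈0.9843 > 0.04045 → ((0.9843+0.055)/1.055)^2.4 ≈ 0.96469
  G=138: 138/255≈0.5412 > 0.04045 → ((0.5412+0.055)/1.055)^2.4 ≈ 0.25415
  B=237: 237/255≈0.9294 > 0.04045 → ((0.9294+0.055)/1.055)^2.4 ≈ 0.84687
  L1 = 0.2126×0.96469 + 0.7152×0.25415 + 0.0722×0.84687 ≈ 0.44801
Color 2 (253,56,167):
  R=253: 253/255≈0.9922 > 0.04045 → ((0.9922+0.055)/1.055)^2.4 ≈ 0.98225
  G=56: 56/255≈0.2196 > 0.04045 → ((0.2196+0.055)/1.055)^2.4 ≈ 0.03955
  B=167: 167/255≈0.6549 > 0.04045 → ((0.6549+0.055)/1.055)^2.4 ≈ 0.38643
  L2 = 0.2126×0.98225 + 0.7152×0.03955 + 0.0722×0.38643 ≈ 0.26501
Lighter = 0.44801, Darker = 0.26501
Ratio = (L_lighter + 0.05) / (L_darker + 0.05)
Ratio = (0.44801 + 0.05) / (0.26501 + 0.05) = 0.49801 / 0.31501 ≈ 1.5809
Ratio ≈ 1.58:1


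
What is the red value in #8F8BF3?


Color: #8F8BF3
R = 8F = 143
G = 8B = 139
B = F3 = 243
Red = 143


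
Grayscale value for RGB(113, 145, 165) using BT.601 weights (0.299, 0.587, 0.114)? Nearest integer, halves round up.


Gray = 0.299×R + 0.587×G + 0.114×B
Gray = 0.299×113 + 0.587×145 + 0.114×165
Gray = 33.787 + 85.115 + 18.810
Gray = 137.712 → round half up → 138
Gray = 138


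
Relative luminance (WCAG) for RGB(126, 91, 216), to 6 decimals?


Linearize each channel (sRGB transfer function): c = v/255; c_lin = c/12.92 if c ≤ 0.04045, else ((c+0.055)/1.055)^2.4
  R: 126/255 ≈ 0.494118 > 0.04045 → ((0.494118+0.055)/1.055)^2.4 ≈ 0.208637
  G: 91/255 ≈ 0.356863 > 0.04045 → ((0.356863+0.055)/1.055)^2.4 ≈ 0.104616
  B: 216/255 ≈ 0.847059 > 0.04045 → ((0.847059+0.055)/1.055)^2.4 ≈ 0.686685
R_lin = 0.208637, G_lin = 0.104616, B_lin = 0.686685
L = 0.2126×R + 0.7152×G + 0.0722×B
L = 0.2126×0.208637 + 0.7152×0.104616 + 0.0722×0.686685
L ≈ 0.168757


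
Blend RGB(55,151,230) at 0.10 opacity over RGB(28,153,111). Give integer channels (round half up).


C = α×F + (1-α)×B, with 1-α = 0.90
R: 0.10×55 + 0.90×28 = 5.50 + 25.20 = 30.70 → 31
G: 0.10×151 + 0.90×153 = 15.10 + 137.70 = 152.80 → 153
B: 0.10×230 + 0.90×111 = 23.00 + 99.90 = 122.90 → 123
= RGB(31, 153, 123)


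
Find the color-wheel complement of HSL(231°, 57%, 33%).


Complement = opposite side of color wheel = hue + 180°
H' = (231 + 180) mod 360 = 51°
S and L unchanged.
= HSL(51°, 57%, 33%)


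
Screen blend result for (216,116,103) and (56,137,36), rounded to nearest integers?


Screen: C = 255 - (255-A)×(255-B)/255, rounded to nearest integer
R: 255 - (255-216)×(255-56)/255 = 255 - 7761/255 ≈ 255 - 30.435 = 224.565 → 225
G: 255 - (255-116)×(255-137)/255 = 255 - 16402/255 ≈ 255 - 64.322 = 190.678 → 191
B: 255 - (255-103)×(255-36)/255 = 255 - 33288/255 ≈ 255 - 130.541 = 124.459 → 124
= RGB(225, 191, 124)


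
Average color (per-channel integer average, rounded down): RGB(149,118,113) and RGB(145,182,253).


Midpoint: each channel = ⌊(C₁+C₂)/2⌋
R: ⌊(149+145)/2⌋ = 147
G: ⌊(118+182)/2⌋ = 150
B: ⌊(113+253)/2⌋ = 183
= RGB(147, 150, 183)


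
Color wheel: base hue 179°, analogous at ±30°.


Base hue: 179°
Left analog: (179 - 30) mod 360 = 149°
Right analog: (179 + 30) mod 360 = 209°
Analogous hues = 149° and 209°


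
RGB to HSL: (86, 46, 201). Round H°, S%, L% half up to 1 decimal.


Normalize: R'=86/255≈0.3373, G'=46/255≈0.1804, B'=201/255≈0.7882
Max=201/255, Min=46/255, Δ=Max-Min=155/255
L = (Max+Min)/2 = (201+46)/510 = 247/510 = 0.48431… → L = 48.4%
L ≤ 0.5 → S = Δ/(Max+Min) = 155/(201+46) = 155/247 = 0.62753… → S = 62.8%
(the 1/255 factors cancel in S and H, so raw channel differences can be used)
Max is B' → H = 60 × ((R-G)/Δ + 4) = 60 × ((86-46)/155 + 4)
  40/155 + 4 = 0.2580… + 4 = 4.2580…
  H = 60 × 4.2580… = 255.483…° → H = 255.5°
= HSL(255.5°, 62.8%, 48.4%)


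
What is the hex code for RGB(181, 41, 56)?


R = 181 → B5 (hex)
G = 41 → 29 (hex)
B = 56 → 38 (hex)
Hex = #B52938


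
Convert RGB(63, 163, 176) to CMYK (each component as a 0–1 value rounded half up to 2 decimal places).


R'=63/255≈0.2471, G'=163/255≈0.6392, B'=176/255≈0.6902
K = 1 - max(R',G',B') = 1 - 176/255 = 79/255 = 0.30980… → 0.31
(1-R'-K)/(1-K) simplifies to (max-R)/max with max = 176:
C = (176-63)/176 = 113/176 = 0.64204… → 0.64
M = (176-163)/176 = 13/176 = 0.07386… → 0.07
Y = (176-176)/176 = 0/176 = 0 → 0.00
= CMYK(0.64, 0.07, 0.00, 0.31)


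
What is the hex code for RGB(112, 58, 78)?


R = 112 → 70 (hex)
G = 58 → 3A (hex)
B = 78 → 4E (hex)
Hex = #703A4E


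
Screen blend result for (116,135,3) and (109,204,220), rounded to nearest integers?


Screen: C = 255 - (255-A)×(255-B)/255, rounded to nearest integer
R: 255 - (255-116)×(255-109)/255 = 255 - 20294/255 ≈ 255 - 79.584 = 175.416 → 175
G: 255 - (255-135)×(255-204)/255 = 255 - 6120/255 ≈ 255 - 24.000 = 231.000 → 231
B: 255 - (255-3)×(255-220)/255 = 255 - 8820/255 ≈ 255 - 34.588 = 220.412 → 220
= RGB(175, 231, 220)


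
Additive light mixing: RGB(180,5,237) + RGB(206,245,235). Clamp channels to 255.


Additive: each channel = min(255, C₁+C₂)
R: 180+206 = 386 → 255
G: 5+245 = 250 → 250
B: 237+235 = 472 → 255
= RGB(255, 250, 255)


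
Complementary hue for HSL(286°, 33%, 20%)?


Complement = opposite side of color wheel = hue + 180°
H' = (286 + 180) mod 360 = 106°
S and L unchanged.
= HSL(106°, 33%, 20%)


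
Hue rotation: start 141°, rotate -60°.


New hue = (H + rotation) mod 360
New hue = (141 -60) mod 360
= 81 mod 360
= 81°


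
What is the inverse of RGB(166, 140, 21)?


Invert: (255-R, 255-G, 255-B)
R: 255-166 = 89
G: 255-140 = 115
B: 255-21 = 234
= RGB(89, 115, 234)


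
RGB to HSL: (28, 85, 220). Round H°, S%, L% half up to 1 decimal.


Normalize: R'=28/255≈0.1098, G'=85/255≈0.3333, B'=220/255≈0.8627
Max=220/255, Min=28/255, Δ=Max-Min=192/255
L = (Max+Min)/2 = (220+28)/510 = 248/510 = 0.48627… → L = 48.6%
L ≤ 0.5 → S = Δ/(Max+Min) = 192/(220+28) = 192/248 = 0.77419… → S = 77.4%
(the 1/255 factors cancel in S and H, so raw channel differences can be used)
Max is B' → H = 60 × ((R-G)/Δ + 4) = 60 × ((28-85)/192 + 4)
  -57/192 + 4 = -0.2968… + 4 = 3.7031…
  H = 60 × 3.7031… = 222.187…° → H = 222.2°
= HSL(222.2°, 77.4%, 48.6%)


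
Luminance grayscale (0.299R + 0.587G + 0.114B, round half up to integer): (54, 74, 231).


Gray = 0.299×R + 0.587×G + 0.114×B
Gray = 0.299×54 + 0.587×74 + 0.114×231
Gray = 16.146 + 43.438 + 26.334
Gray = 85.918 → round half up → 86
Gray = 86


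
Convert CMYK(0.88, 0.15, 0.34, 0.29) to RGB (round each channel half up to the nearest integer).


R = 255 × (1-C) × (1-K) = 255 × 0.12 × 0.71 = 21.726 → 22
G = 255 × (1-M) × (1-K) = 255 × 0.85 × 0.71 = 153.8925 → 154
B = 255 × (1-Y) × (1-K) = 255 × 0.66 × 0.71 = 119.493 → 119
= RGB(22, 154, 119)


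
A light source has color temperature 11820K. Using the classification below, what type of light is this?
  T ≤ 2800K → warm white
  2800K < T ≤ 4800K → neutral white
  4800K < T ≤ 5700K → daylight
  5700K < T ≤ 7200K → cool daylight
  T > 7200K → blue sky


Temperature: 11820K
11820K > 7200K → blue sky
Classification: blue sky


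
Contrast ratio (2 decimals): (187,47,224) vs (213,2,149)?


Linearize each sRGB channel c=v/255: c/12.92 if c ≤ 0.04045 else ((c+0.055)/1.055)^2.4
L = 0.2126×R_lin + 0.7152×G_lin + 0.0722×B_lin
Color 1 (187,47,224):
  R=187: 187/255≈0.7333 > 0.04045 → ((0.7333+0.055)/1.055)^2.4 ≈ 0.49693
  G=47: 47/255≈0.1843 > 0.04045 → ((0.1843+0.055)/1.055)^2.4 ≈ 0.02843
  B=224: 224/255≈0.8784 > 0.04045 → ((0.8784+0.055)/1.055)^2.4 ≈ 0.74540
  L1 = 0.2126×0.49693 + 0.7152×0.02843 + 0.0722×0.74540 ≈ 0.17980
Color 2 (213,2,149):
  R=213: 213/255≈0.8353 > 0.04045 → ((0.8353+0.055)/1.055)^2.4 ≈ 0.66539
  G=2: 2/255≈0.0078 ≤ 0.04045 → 0.0078/12.92 ≈ 0.00061
  B=149: 149/255≈0.5843 > 0.04045 → ((0.5843+0.055)/1.055)^2.4 ≈ 0.30054
  L2 = 0.2126×0.66539 + 0.7152×0.00061 + 0.0722×0.30054 ≈ 0.16359
Lighter = 0.17980, Darker = 0.16359
Ratio = (L_lighter + 0.05) / (L_darker + 0.05)
Ratio = (0.17980 + 0.05) / (0.16359 + 0.05) = 0.22980 / 0.21359 ≈ 1.0759
Ratio ≈ 1.08:1


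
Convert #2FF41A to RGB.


2F → 47 (R)
F4 → 244 (G)
1A → 26 (B)
= RGB(47, 244, 26)


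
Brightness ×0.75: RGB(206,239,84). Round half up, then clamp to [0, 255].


Multiply each channel by 0.75, round half up, clamp to [0, 255]
R: 206×0.75 = 154.5 → round → 155
G: 239×0.75 = 179.25 → round → 179
B: 84×0.75 = 63
= RGB(155, 179, 63)


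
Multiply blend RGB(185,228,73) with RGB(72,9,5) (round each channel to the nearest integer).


Multiply: C = A×B/255, rounded to nearest integer
R: 185×72/255 = 13320/255 ≈ 52.235 → 52
G: 228×9/255 = 2052/255 ≈ 8.047 → 8
B: 73×5/255 = 365/255 ≈ 1.431 → 1
= RGB(52, 8, 1)


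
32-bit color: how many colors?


Colors = 2^bits = 2^32
= 4,294,967,296 colors


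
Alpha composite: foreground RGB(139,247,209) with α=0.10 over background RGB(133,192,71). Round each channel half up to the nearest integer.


C = α×F + (1-α)×B, with 1-α = 0.90
R: 0.10×139 + 0.90×133 = 13.90 + 119.70 = 133.60 → 134
G: 0.10×247 + 0.90×192 = 24.70 + 172.80 = 197.50 → 198
B: 0.10×209 + 0.90×71 = 20.90 + 63.90 = 84.80 → 85
= RGB(134, 198, 85)


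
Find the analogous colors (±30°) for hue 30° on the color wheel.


Base hue: 30°
Left analog: (30 - 30) mod 360 = 0°
Right analog: (30 + 30) mod 360 = 60°
Analogous hues = 0° and 60°


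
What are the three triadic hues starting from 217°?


Triadic: equally spaced at 120° intervals
H1 = 217°
H2 = (217 + 120) mod 360 = 337°
H3 = (217 + 240) mod 360 = 97°
Triadic = 217°, 337°, 97°


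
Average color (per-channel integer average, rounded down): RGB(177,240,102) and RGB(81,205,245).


Midpoint: each channel = ⌊(C₁+C₂)/2⌋
R: ⌊(177+81)/2⌋ = 129
G: ⌊(240+205)/2⌋ = 222
B: ⌊(102+245)/2⌋ = 173
= RGB(129, 222, 173)


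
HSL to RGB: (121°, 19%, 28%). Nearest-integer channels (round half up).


H=121°, S=0.19, L=0.28
C = (1-|2L-1|)×S = (1-|-0.44|)×0.19 = 0.1064
H' = H/60 = 121/60 ≈ 2.0167; X = C×(1-|H' mod 2 - 1|) ≈ 0.0018
m = L - C/2 = 0.28 - 0.0532 = 0.2268
Sector ⌊H'⌋ = 2 → (R',G',B') = (0.0, 0.1064, ≈0.0018)
RGB = ((R'+m)×255, (G'+m)×255, (B'+m)×255) = (57.834, 84.966, 58.2862)
Round half up → RGB(58, 85, 58)


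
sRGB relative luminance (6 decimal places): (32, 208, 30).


Linearize each channel (sRGB transfer function): c = v/255; c_lin = c/12.92 if c ≤ 0.04045, else ((c+0.055)/1.055)^2.4
  R: 32/255 ≈ 0.125490 > 0.04045 → ((0.125490+0.055)/1.055)^2.4 ≈ 0.014444
  G: 208/255 ≈ 0.815686 > 0.04045 → ((0.815686+0.055)/1.055)^2.4 ≈ 0.630757
  B: 30/255 ≈ 0.117647 > 0.04045 → ((0.117647+0.055)/1.055)^2.4 ≈ 0.012983
R_lin = 0.014444, G_lin = 0.630757, B_lin = 0.012983
L = 0.2126×R + 0.7152×G + 0.0722×B
L = 0.2126×0.014444 + 0.7152×0.630757 + 0.0722×0.012983
L ≈ 0.455126


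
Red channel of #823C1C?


Color: #823C1C
R = 82 = 130
G = 3C = 60
B = 1C = 28
Red = 130


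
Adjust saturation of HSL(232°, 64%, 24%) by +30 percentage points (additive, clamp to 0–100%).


Original S = 64%
Adjustment = +30 percentage points
New S = 64 + (30) = 94
Clamp to [0, 100] → 94
= HSL(232°, 94%, 24%)


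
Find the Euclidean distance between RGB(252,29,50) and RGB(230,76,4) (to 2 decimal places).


d = √[(R₁-R₂)² + (G₁-G₂)² + (B₁-B₂)²]
d = √[(252-230)² + (29-76)² + (50-4)²]
d = √[484 + 2209 + 2116]
d = √4809
d ≈ 69.35


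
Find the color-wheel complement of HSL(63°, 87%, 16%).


Complement = opposite side of color wheel = hue + 180°
H' = (63 + 180) mod 360 = 243°
S and L unchanged.
= HSL(243°, 87%, 16%)


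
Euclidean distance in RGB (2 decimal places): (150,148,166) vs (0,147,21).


d = √[(R₁-R₂)² + (G₁-G₂)² + (B₁-B₂)²]
d = √[(150-0)² + (148-147)² + (166-21)²]
d = √[22500 + 1 + 21025]
d = √43526
d ≈ 208.63


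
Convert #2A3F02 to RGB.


2A → 42 (R)
3F → 63 (G)
02 → 2 (B)
= RGB(42, 63, 2)


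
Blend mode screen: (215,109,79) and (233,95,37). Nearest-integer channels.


Screen: C = 255 - (255-A)×(255-B)/255, rounded to nearest integer
R: 255 - (255-215)×(255-233)/255 = 255 - 880/255 ≈ 255 - 3.451 = 251.549 → 252
G: 255 - (255-109)×(255-95)/255 = 255 - 23360/255 ≈ 255 - 91.608 = 163.392 → 163
B: 255 - (255-79)×(255-37)/255 = 255 - 38368/255 ≈ 255 - 150.463 = 104.537 → 105
= RGB(252, 163, 105)


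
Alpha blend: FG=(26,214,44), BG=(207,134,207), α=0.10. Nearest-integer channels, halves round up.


C = α×F + (1-α)×B, with 1-α = 0.90
R: 0.10×26 + 0.90×207 = 2.60 + 186.30 = 188.90 → 189
G: 0.10×214 + 0.90×134 = 21.40 + 120.60 = 142.00 → 142
B: 0.10×44 + 0.90×207 = 4.40 + 186.30 = 190.70 → 191
= RGB(189, 142, 191)


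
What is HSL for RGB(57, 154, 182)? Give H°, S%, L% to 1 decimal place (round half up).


Normalize: R'=57/255≈0.2235, G'=154/255≈0.6039, B'=182/255≈0.7137
Max=182/255, Min=57/255, Δ=Max-Min=125/255
L = (Max+Min)/2 = (182+57)/510 = 239/510 = 0.46862… → L = 46.9%
L ≤ 0.5 → S = Δ/(Max+Min) = 125/(182+57) = 125/239 = 0.52301… → S = 52.3%
(the 1/255 factors cancel in S and H, so raw channel differences can be used)
Max is B' → H = 60 × ((R-G)/Δ + 4) = 60 × ((57-154)/125 + 4)
  -97/125 + 4 = -0.776 + 4 = 3.224
  H = 60 × 3.224 = 193.44° → H = 193.4°
= HSL(193.4°, 52.3%, 46.9%)


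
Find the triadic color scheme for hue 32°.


Triadic: equally spaced at 120° intervals
H1 = 32°
H2 = (32 + 120) mod 360 = 152°
H3 = (32 + 240) mod 360 = 272°
Triadic = 32°, 152°, 272°


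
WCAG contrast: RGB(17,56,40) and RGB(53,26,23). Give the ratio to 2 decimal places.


Linearize each sRGB channel c=v/255: c/12.92 if c ≤ 0.04045 else ((c+0.055)/1.055)^2.4
L = 0.2126×R_lin + 0.7152×G_lin + 0.0722×B_lin
Color 1 (17,56,40):
  R=17: 17/255≈0.0667 > 0.04045 → ((0.0667+0.055)/1.055)^2.4 ≈ 0.00561
  G=56: 56/255≈0.2196 > 0.04045 → ((0.2196+0.055)/1.055)^2.4 ≈ 0.03955
  B=40: 40/255≈0.1569 > 0.04045 → ((0.1569+0.055)/1.055)^2.4 ≈ 0.02122
  L1 = 0.2126×0.00561 + 0.7152×0.03955 + 0.0722×0.02122 ≈ 0.03101
Color 2 (53,26,23):
  R=53: 53/255≈0.2078 > 0.04045 → ((0.2078+0.055)/1.055)^2.4 ≈ 0.03560
  G=26: 26/255≈0.1020 > 0.04045 → ((0.1020+0.055)/1.055)^2.4 ≈ 0.01033
  B=23: 23/255≈0.0902 > 0.04045 → ((0.0902+0.055)/1.055)^2.4 ≈ 0.00857
  L2 = 0.2126×0.03560 + 0.7152×0.01033 + 0.0722×0.00857 ≈ 0.01558
Lighter = 0.03101, Darker = 0.01558
Ratio = (L_lighter + 0.05) / (L_darker + 0.05)
Ratio = (0.03101 + 0.05) / (0.01558 + 0.05) = 0.08101 / 0.06558 ≈ 1.2353
Ratio ≈ 1.24:1


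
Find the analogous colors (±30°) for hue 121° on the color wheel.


Base hue: 121°
Left analog: (121 - 30) mod 360 = 91°
Right analog: (121 + 30) mod 360 = 151°
Analogous hues = 91° and 151°


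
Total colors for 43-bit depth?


Colors = 2^bits = 2^43
= 8,796,093,022,208 colors


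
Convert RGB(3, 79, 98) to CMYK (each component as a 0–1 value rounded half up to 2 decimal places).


R'=3/255≈0.0118, G'=79/255≈0.3098, B'=98/255≈0.3843
K = 1 - max(R',G',B') = 1 - 98/255 = 157/255 = 0.61568… → 0.62
(1-R'-K)/(1-K) simplifies to (max-R)/max with max = 98:
C = (98-3)/98 = 95/98 = 0.96938… → 0.97
M = (98-79)/98 = 19/98 = 0.19387… → 0.19
Y = (98-98)/98 = 0/98 = 0 → 0.00
= CMYK(0.97, 0.19, 0.00, 0.62)


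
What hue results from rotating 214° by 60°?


New hue = (H + rotation) mod 360
New hue = (214 + 60) mod 360
= 274 mod 360
= 274°


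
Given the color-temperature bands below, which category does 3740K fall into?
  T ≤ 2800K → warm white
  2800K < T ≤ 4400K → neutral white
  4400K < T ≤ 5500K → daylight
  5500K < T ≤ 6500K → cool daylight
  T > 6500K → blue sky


Temperature: 3740K
2800K < 3740K ≤ 4400K → neutral white
Classification: neutral white


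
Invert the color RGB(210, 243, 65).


Invert: (255-R, 255-G, 255-B)
R: 255-210 = 45
G: 255-243 = 12
B: 255-65 = 190
= RGB(45, 12, 190)


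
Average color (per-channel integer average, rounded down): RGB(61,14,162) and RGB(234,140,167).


Midpoint: each channel = ⌊(C₁+C₂)/2⌋
R: ⌊(61+234)/2⌋ = 147
G: ⌊(14+140)/2⌋ = 77
B: ⌊(162+167)/2⌋ = 164
= RGB(147, 77, 164)


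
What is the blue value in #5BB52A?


Color: #5BB52A
R = 5B = 91
G = B5 = 181
B = 2A = 42
Blue = 42


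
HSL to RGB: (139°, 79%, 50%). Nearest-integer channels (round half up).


H=139°, S=0.79, L=0.50
C = (1-|2L-1|)×S = (1-|0.00|)×0.79 = 0.79
H' = H/60 = 139/60 ≈ 2.3167; X = C×(1-|H' mod 2 - 1|) ≈ 0.2502
m = L - C/2 = 0.50 - 0.395 = 0.105
Sector ⌊H'⌋ = 2 → (R',G',B') = (0.0, 0.79, ≈0.2502)
RGB = ((R'+m)×255, (G'+m)×255, (B'+m)×255) = (26.775, 228.225, 90.5675)
Round half up → RGB(27, 228, 91)


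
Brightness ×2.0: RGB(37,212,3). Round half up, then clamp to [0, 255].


Multiply each channel by 2.0, round half up, clamp to [0, 255]
R: 37×2.0 = 74
G: 212×2.0 = 424 → clamp → 255
B: 3×2.0 = 6
= RGB(74, 255, 6)


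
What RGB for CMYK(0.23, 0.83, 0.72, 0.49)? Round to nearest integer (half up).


R = 255 × (1-C) × (1-K) = 255 × 0.77 × 0.51 = 100.1385 → 100
G = 255 × (1-M) × (1-K) = 255 × 0.17 × 0.51 = 22.1085 → 22
B = 255 × (1-Y) × (1-K) = 255 × 0.28 × 0.51 = 36.414 → 36
= RGB(100, 22, 36)


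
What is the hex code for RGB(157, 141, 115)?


R = 157 → 9D (hex)
G = 141 → 8D (hex)
B = 115 → 73 (hex)
Hex = #9D8D73


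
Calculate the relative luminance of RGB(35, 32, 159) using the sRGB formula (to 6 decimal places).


Linearize each channel (sRGB transfer function): c = v/255; c_lin = c/12.92 if c ≤ 0.04045, else ((c+0.055)/1.055)^2.4
  R: 35/255 ≈ 0.137255 > 0.04045 → ((0.137255+0.055)/1.055)^2.4 ≈ 0.016807
  G: 32/255 ≈ 0.125490 > 0.04045 → ((0.125490+0.055)/1.055)^2.4 ≈ 0.014444
  B: 159/255 ≈ 0.623529 > 0.04045 → ((0.623529+0.055)/1.055)^2.4 ≈ 0.346704
R_lin = 0.016807, G_lin = 0.014444, B_lin = 0.346704
L = 0.2126×R + 0.7152×G + 0.0722×B
L = 0.2126×0.016807 + 0.7152×0.014444 + 0.0722×0.346704
L ≈ 0.038936


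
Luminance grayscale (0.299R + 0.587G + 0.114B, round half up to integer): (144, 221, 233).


Gray = 0.299×R + 0.587×G + 0.114×B
Gray = 0.299×144 + 0.587×221 + 0.114×233
Gray = 43.056 + 129.727 + 26.562
Gray = 199.345 → round half up → 199
Gray = 199


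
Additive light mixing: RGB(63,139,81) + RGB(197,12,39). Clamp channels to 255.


Additive: each channel = min(255, C₁+C₂)
R: 63+197 = 260 → 255
G: 139+12 = 151 → 151
B: 81+39 = 120 → 120
= RGB(255, 151, 120)


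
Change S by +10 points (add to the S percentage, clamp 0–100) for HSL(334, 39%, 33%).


Original S = 39%
Adjustment = +10 percentage points
New S = 39 + (10) = 49
Clamp to [0, 100] → 49
= HSL(334°, 49%, 33%)


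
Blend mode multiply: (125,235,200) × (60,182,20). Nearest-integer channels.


Multiply: C = A×B/255, rounded to nearest integer
R: 125×60/255 = 7500/255 ≈ 29.412 → 29
G: 235×182/255 = 42770/255 ≈ 167.725 → 168
B: 200×20/255 = 4000/255 ≈ 15.686 → 16
= RGB(29, 168, 16)


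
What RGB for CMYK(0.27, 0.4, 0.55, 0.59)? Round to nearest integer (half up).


R = 255 × (1-C) × (1-K) = 255 × 0.73 × 0.41 = 76.3215 → 76
G = 255 × (1-M) × (1-K) = 255 × 0.60 × 0.41 = 62.73 → 63
B = 255 × (1-Y) × (1-K) = 255 × 0.45 × 0.41 = 47.0475 → 47
= RGB(76, 63, 47)


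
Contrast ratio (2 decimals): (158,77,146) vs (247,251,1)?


Linearize each sRGB channel c=v/255: c/12.92 if c ≤ 0.04045 else ((c+0.055)/1.055)^2.4
L = 0.2126×R_lin + 0.7152×G_lin + 0.0722×B_lin
Color 1 (158,77,146):
  R=158: 158/255≈0.6196 > 0.04045 → ((0.6196+0.055)/1.055)^2.4 ≈ 0.34191
  G=77: 77/255≈0.3020 > 0.04045 → ((0.3020+0.055)/1.055)^2.4 ≈ 0.07421
  B=146: 146/255≈0.5725 > 0.04045 → ((0.5725+0.055)/1.055)^2.4 ≈ 0.28744
  L1 = 0.2126×0.34191 + 0.7152×0.07421 + 0.0722×0.28744 ≈ 0.14652
Color 2 (247,251,1):
  R=247: 247/255≈0.9686 > 0.04045 → ((0.9686+0.055)/1.055)^2.4 ≈ 0.93011
  G=251: 251/255≈0.9843 > 0.04045 → ((0.9843+0.055)/1.055)^2.4 ≈ 0.96469
  B=1: 1/255≈0.0039 ≤ 0.04045 → 0.0039/12.92 ≈ 0.00030
  L2 = 0.2126×0.93011 + 0.7152×0.96469 + 0.0722×0.00030 ≈ 0.88771
Lighter = 0.88771, Darker = 0.14652
Ratio = (L_lighter + 0.05) / (L_darker + 0.05)
Ratio = (0.88771 + 0.05) / (0.14652 + 0.05) = 0.93771 / 0.19652 ≈ 4.7715
Ratio ≈ 4.77:1
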